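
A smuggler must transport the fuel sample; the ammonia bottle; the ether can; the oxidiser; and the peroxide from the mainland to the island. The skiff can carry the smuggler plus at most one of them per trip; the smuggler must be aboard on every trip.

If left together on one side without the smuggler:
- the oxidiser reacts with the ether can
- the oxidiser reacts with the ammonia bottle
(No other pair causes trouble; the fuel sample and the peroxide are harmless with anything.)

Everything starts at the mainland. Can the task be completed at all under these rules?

Yes

1. Smuggler goes to the island with the oxidiser.  [the mainland: the ammonia bottle, the ether can, the fuel sample, the peroxide | the island: the oxidiser]
2. Smuggler goes back to the mainland alone.  [the mainland: the ammonia bottle, the ether can, the fuel sample, the peroxide | the island: the oxidiser]
3. Smuggler goes to the island with the fuel sample.  [the mainland: the ammonia bottle, the ether can, the peroxide | the island: the fuel sample, the oxidiser]
4. Smuggler goes back to the mainland alone.  [the mainland: the ammonia bottle, the ether can, the peroxide | the island: the fuel sample, the oxidiser]
5. Smuggler goes to the island with the ammonia bottle.  [the mainland: the ether can, the peroxide | the island: the ammonia bottle, the fuel sample, the oxidiser]
6. Smuggler goes back to the mainland with the oxidiser.  [the mainland: the ether can, the oxidiser, the peroxide | the island: the ammonia bottle, the fuel sample]
7. Smuggler goes to the island with the ether can.  [the mainland: the oxidiser, the peroxide | the island: the ammonia bottle, the ether can, the fuel sample]
8. Smuggler goes back to the mainland alone.  [the mainland: the oxidiser, the peroxide | the island: the ammonia bottle, the ether can, the fuel sample]
9. Smuggler goes to the island with the peroxide.  [the mainland: the oxidiser | the island: the ammonia bottle, the ether can, the fuel sample, the peroxide]
10. Smuggler goes back to the mainland alone.  [the mainland: the oxidiser | the island: the ammonia bottle, the ether can, the fuel sample, the peroxide]
11. Smuggler goes to the island with the oxidiser.  [the mainland: — | the island: the ammonia bottle, the ether can, the fuel sample, the oxidiser, the peroxide]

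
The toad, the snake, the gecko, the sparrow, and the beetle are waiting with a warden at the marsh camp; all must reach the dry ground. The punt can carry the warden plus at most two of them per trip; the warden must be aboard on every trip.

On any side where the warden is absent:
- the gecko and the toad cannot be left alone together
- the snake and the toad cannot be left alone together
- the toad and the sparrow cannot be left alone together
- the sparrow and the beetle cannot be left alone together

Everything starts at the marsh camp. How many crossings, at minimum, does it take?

Counting alone: the warden can take at most 2 across per trip to the dry ground, so moving all 5 needs at least 3 loaded trips out, with a return between consecutive ones — at least 5 crossings.
The plan below uses exactly 5 crossings, so it is optimal:
1. Warden goes to the dry ground with the sparrow and the toad.  [the marsh camp: the beetle, the gecko, the snake | the dry ground: the sparrow, the toad]
2. Warden goes back to the marsh camp with the toad.  [the marsh camp: the beetle, the gecko, the snake, the toad | the dry ground: the sparrow]
3. Warden goes to the dry ground with the gecko and the snake.  [the marsh camp: the beetle, the toad | the dry ground: the gecko, the snake, the sparrow]
4. Warden goes back to the marsh camp alone.  [the marsh camp: the beetle, the toad | the dry ground: the gecko, the snake, the sparrow]
5. Warden goes to the dry ground with the beetle and the toad.  [the marsh camp: — | the dry ground: the beetle, the gecko, the snake, the sparrow, the toad]

5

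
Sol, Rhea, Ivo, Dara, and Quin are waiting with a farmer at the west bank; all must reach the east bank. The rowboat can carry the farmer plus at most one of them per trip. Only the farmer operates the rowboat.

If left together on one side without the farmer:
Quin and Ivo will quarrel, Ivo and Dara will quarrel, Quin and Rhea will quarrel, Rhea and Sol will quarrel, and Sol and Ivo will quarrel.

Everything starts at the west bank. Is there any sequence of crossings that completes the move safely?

Whatever the first load, the items left behind include a forbidden pair without the farmer. No opening move is safe, so no plan exists.

No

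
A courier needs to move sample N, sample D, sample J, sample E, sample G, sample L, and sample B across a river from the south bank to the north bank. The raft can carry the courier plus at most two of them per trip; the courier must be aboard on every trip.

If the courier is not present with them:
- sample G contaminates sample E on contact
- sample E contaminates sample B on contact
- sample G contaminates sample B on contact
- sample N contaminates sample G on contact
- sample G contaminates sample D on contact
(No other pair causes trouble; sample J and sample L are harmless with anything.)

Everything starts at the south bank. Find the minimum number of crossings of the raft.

Counting alone: the courier can take at most 2 across per trip to the north bank, so moving all 7 needs at least 4 loaded trips out, with a return between consecutive ones — at least 7 crossings.
The safety rule pushes this higher. Following every safe sequence of crossings, the most of the 7 that can be at the north bank as the raft arrives there on crossings 7, 9 is 5, 6 respectively — never all 7.
So no plan with fewer than 11 crossings exists, and this one achieves 11:
1. Courier goes to the north bank with sample E and sample G.  [the south bank: sample B, sample D, sample J, sample L, sample N | the north bank: sample E, sample G]
2. Courier goes back to the south bank with sample E.  [the south bank: sample B, sample D, sample E, sample J, sample L, sample N | the north bank: sample G]
3. Courier goes to the north bank with sample E and sample N.  [the south bank: sample B, sample D, sample J, sample L | the north bank: sample E, sample G, sample N]
4. Courier goes back to the south bank with sample G.  [the south bank: sample B, sample D, sample G, sample J, sample L | the north bank: sample E, sample N]
5. Courier goes to the north bank with sample D and sample G.  [the south bank: sample B, sample J, sample L | the north bank: sample D, sample E, sample G, sample N]
6. Courier goes back to the south bank with sample G.  [the south bank: sample B, sample G, sample J, sample L | the north bank: sample D, sample E, sample N]
7. Courier goes to the north bank with sample G and sample J.  [the south bank: sample B, sample L | the north bank: sample D, sample E, sample G, sample J, sample N]
8. Courier goes back to the south bank with sample G.  [the south bank: sample B, sample G, sample L | the north bank: sample D, sample E, sample J, sample N]
9. Courier goes to the north bank with sample G and sample L.  [the south bank: sample B | the north bank: sample D, sample E, sample G, sample J, sample L, sample N]
10. Courier goes back to the south bank with sample G.  [the south bank: sample B, sample G | the north bank: sample D, sample E, sample J, sample L, sample N]
11. Courier goes to the north bank with sample B and sample G.  [the south bank: — | the north bank: sample B, sample D, sample E, sample G, sample J, sample L, sample N]

11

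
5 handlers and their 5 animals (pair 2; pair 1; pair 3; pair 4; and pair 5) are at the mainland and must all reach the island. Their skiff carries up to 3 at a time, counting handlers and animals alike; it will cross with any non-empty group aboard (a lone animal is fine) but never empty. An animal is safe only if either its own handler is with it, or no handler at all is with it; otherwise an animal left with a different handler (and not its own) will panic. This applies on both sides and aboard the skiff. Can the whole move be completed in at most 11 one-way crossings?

Yes

Yes — this plan uses 11 crossings (≤ 11):
1. animal 2 and handler 2 cross → the island.
2. handler 2 crosses ← the mainland.
3. animal 1, animal 3, and animal 4 cross → the island.
4. animal 2 crosses ← the mainland.
5. handler 1, handler 3, and handler 4 cross → the island.
6. animal 1 and handler 1 cross ← the mainland.
7. handler 1, handler 2, and handler 5 cross → the island.
8. animal 3 crosses ← the mainland.
9. animal 1 and animal 2 cross → the island.
10. animal 2 crosses ← the mainland.
11. animal 2, animal 3, and animal 5 cross → the island.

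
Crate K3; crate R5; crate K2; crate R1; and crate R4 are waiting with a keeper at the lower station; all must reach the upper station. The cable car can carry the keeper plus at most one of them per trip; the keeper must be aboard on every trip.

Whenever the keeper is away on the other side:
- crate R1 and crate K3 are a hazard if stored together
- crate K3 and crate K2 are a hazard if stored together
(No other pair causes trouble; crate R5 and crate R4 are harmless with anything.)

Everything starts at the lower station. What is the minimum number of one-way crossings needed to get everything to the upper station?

Counting alone: the keeper can take at most 1 across per trip to the upper station, so moving all 5 needs at least 5 loaded trips out, with a return between consecutive ones — at least 9 crossings.
The safety rule pushes this higher. Following every safe sequence of crossings, the most of the 5 that can be at the upper station as the cable car arrives there on crossing 9 is 4 — never all 5.
So no plan with fewer than 11 crossings exists, and this one achieves 11:
1. Keeper goes to the upper station with crate K3.  [the lower station: crate K2, crate R1, crate R4, crate R5 | the upper station: crate K3]
2. Keeper goes back to the lower station alone.  [the lower station: crate K2, crate R1, crate R4, crate R5 | the upper station: crate K3]
3. Keeper goes to the upper station with crate R5.  [the lower station: crate K2, crate R1, crate R4 | the upper station: crate K3, crate R5]
4. Keeper goes back to the lower station alone.  [the lower station: crate K2, crate R1, crate R4 | the upper station: crate K3, crate R5]
5. Keeper goes to the upper station with crate K2.  [the lower station: crate R1, crate R4 | the upper station: crate K2, crate K3, crate R5]
6. Keeper goes back to the lower station with crate K3.  [the lower station: crate K3, crate R1, crate R4 | the upper station: crate K2, crate R5]
7. Keeper goes to the upper station with crate R1.  [the lower station: crate K3, crate R4 | the upper station: crate K2, crate R1, crate R5]
8. Keeper goes back to the lower station alone.  [the lower station: crate K3, crate R4 | the upper station: crate K2, crate R1, crate R5]
9. Keeper goes to the upper station with crate R4.  [the lower station: crate K3 | the upper station: crate K2, crate R1, crate R4, crate R5]
10. Keeper goes back to the lower station alone.  [the lower station: crate K3 | the upper station: crate K2, crate R1, crate R4, crate R5]
11. Keeper goes to the upper station with crate K3.  [the lower station: — | the upper station: crate K2, crate K3, crate R1, crate R4, crate R5]

11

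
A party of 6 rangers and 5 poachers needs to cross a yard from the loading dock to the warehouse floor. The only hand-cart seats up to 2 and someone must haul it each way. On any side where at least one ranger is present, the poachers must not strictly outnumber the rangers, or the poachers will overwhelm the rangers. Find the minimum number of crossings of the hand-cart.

19

Counting alone: each trip to the warehouse floor takes at most 2 across and each return brings at least 1 back, so after t trips out (and t−1 returns) at most 2t − (t−1) of the 11 are across; that first reaches 11 at t = 10, so at least 19 crossings are needed.
The plan below uses exactly 19 crossings, so it is optimal:
1. 2 poachers → the warehouse floor.  (the loading dock: 6R 3P; the warehouse floor: 0R 2P)
2. 1 poacher ← the loading dock.  (the loading dock: 6R 4P; the warehouse floor: 0R 1P)
3. 2 poachers → the warehouse floor.  (the loading dock: 6R 2P; the warehouse floor: 0R 3P)
4. 1 poacher ← the loading dock.  (the loading dock: 6R 3P; the warehouse floor: 0R 2P)
5. 2 rangers → the warehouse floor.  (the loading dock: 4R 3P; the warehouse floor: 2R 2P)
6. 1 poacher ← the loading dock.  (the loading dock: 4R 4P; the warehouse floor: 2R 1P)
7. 1 ranger and 1 poacher → the warehouse floor.  (the loading dock: 3R 3P; the warehouse floor: 3R 2P)
8. 1 ranger ← the loading dock.  (the loading dock: 4R 3P; the warehouse floor: 2R 2P)
9. 1 ranger and 1 poacher → the warehouse floor.  (the loading dock: 3R 2P; the warehouse floor: 3R 3P)
10. 1 poacher ← the loading dock.  (the loading dock: 3R 3P; the warehouse floor: 3R 2P)
11. 1 ranger and 1 poacher → the warehouse floor.  (the loading dock: 2R 2P; the warehouse floor: 4R 3P)
12. 1 ranger ← the loading dock.  (the loading dock: 3R 2P; the warehouse floor: 3R 3P)
13. 1 ranger and 1 poacher → the warehouse floor.  (the loading dock: 2R 1P; the warehouse floor: 4R 4P)
14. 1 poacher ← the loading dock.  (the loading dock: 2R 2P; the warehouse floor: 4R 3P)
15. 1 ranger and 1 poacher → the warehouse floor.  (the loading dock: 1R 1P; the warehouse floor: 5R 4P)
16. 1 ranger ← the loading dock.  (the loading dock: 2R 1P; the warehouse floor: 4R 4P)
17. 1 ranger and 1 poacher → the warehouse floor.  (the loading dock: 1R 0P; the warehouse floor: 5R 5P)
18. 1 poacher ← the loading dock.  (the loading dock: 1R 1P; the warehouse floor: 5R 4P)
19. 1 ranger and 1 poacher → the warehouse floor.  (the loading dock: 0R 0P; the warehouse floor: 6R 5P)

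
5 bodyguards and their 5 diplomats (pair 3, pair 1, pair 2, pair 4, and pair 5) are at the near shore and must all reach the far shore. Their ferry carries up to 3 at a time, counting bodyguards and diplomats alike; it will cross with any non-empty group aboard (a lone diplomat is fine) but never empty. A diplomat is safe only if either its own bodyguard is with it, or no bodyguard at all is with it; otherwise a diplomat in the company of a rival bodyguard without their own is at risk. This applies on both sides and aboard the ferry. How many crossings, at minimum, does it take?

Counting alone: each trip to the far shore takes at most 3 across and each return brings at least 1 back, so after t trips out (and t−1 returns) at most 3t − (t−1) of the 10 are across; that first reaches 10 at t = 5, so at least 9 crossings are needed.
The safety rule pushes this higher. Following every safe sequence of crossings, the most of the 10 that can be at the far shore as the ferry arrives there on crossing 9 is 9 — never all 10.
So no plan with fewer than 11 crossings exists, and this one achieves 11:
1. bodyguard 3 and diplomat 3 cross → the far shore.
2. bodyguard 3 crosses ← the near shore.
3. diplomat 1, diplomat 2, and diplomat 4 cross → the far shore.
4. diplomat 3 crosses ← the near shore.
5. bodyguard 1, bodyguard 2, and bodyguard 4 cross → the far shore.
6. bodyguard 1 and diplomat 1 cross ← the near shore.
7. bodyguard 1, bodyguard 3, and bodyguard 5 cross → the far shore.
8. diplomat 2 crosses ← the near shore.
9. diplomat 1 and diplomat 3 cross → the far shore.
10. diplomat 3 crosses ← the near shore.
11. diplomat 2, diplomat 3, and diplomat 5 cross → the far shore.

11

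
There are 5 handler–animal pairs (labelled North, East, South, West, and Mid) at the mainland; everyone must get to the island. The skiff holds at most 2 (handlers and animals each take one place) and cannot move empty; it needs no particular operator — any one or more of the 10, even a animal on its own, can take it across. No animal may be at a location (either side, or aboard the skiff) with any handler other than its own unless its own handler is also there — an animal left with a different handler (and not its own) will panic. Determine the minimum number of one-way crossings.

impossible

Following every safe sequence of crossings from the start, the most of the 10 that can be at the island as the skiff arrives there on crossings 1, 3, 5, 7 is 2, 3, 4, 5 respectively; the best ever achieved is 5 of 10.
From crossing 9 on, no configuration arises that was not already reachable earlier: only 82 distinct safe configurations (who is on which side, and where the skiff is) can ever be reached, none of them has everyone across, and every continuation just revisits them. So no valid plan exists.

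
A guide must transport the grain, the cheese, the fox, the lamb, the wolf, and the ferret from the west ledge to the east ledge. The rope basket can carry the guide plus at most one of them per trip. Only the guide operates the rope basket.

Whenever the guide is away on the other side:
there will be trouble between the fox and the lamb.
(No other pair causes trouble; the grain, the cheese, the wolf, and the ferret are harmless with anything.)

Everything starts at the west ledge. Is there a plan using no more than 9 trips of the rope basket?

No

Counting alone: the guide can take at most 1 across per trip to the east ledge, so moving all 6 needs at least 6 loaded trips out, with a return between consecutive ones — at least 11 crossings.
Since 9 < 11, 9 crossings cannot be enough. (The shortest complete plan in fact takes 11:)
1. Guide goes to the east ledge with the fox.  [the west ledge: the cheese, the ferret, the grain, the lamb, the wolf | the east ledge: the fox]
2. Guide goes back to the west ledge alone.  [the west ledge: the cheese, the ferret, the grain, the lamb, the wolf | the east ledge: the fox]
3. Guide goes to the east ledge with the grain.  [the west ledge: the cheese, the ferret, the lamb, the wolf | the east ledge: the fox, the grain]
4. Guide goes back to the west ledge alone.  [the west ledge: the cheese, the ferret, the lamb, the wolf | the east ledge: the fox, the grain]
5. Guide goes to the east ledge with the cheese.  [the west ledge: the ferret, the lamb, the wolf | the east ledge: the cheese, the fox, the grain]
6. Guide goes back to the west ledge alone.  [the west ledge: the ferret, the lamb, the wolf | the east ledge: the cheese, the fox, the grain]
7. Guide goes to the east ledge with the wolf.  [the west ledge: the ferret, the lamb | the east ledge: the cheese, the fox, the grain, the wolf]
8. Guide goes back to the west ledge alone.  [the west ledge: the ferret, the lamb | the east ledge: the cheese, the fox, the grain, the wolf]
9. Guide goes to the east ledge with the ferret.  [the west ledge: the lamb | the east ledge: the cheese, the ferret, the fox, the grain, the wolf]
10. Guide goes back to the west ledge alone.  [the west ledge: the lamb | the east ledge: the cheese, the ferret, the fox, the grain, the wolf]
11. Guide goes to the east ledge with the lamb.  [the west ledge: — | the east ledge: the cheese, the ferret, the fox, the grain, the lamb, the wolf]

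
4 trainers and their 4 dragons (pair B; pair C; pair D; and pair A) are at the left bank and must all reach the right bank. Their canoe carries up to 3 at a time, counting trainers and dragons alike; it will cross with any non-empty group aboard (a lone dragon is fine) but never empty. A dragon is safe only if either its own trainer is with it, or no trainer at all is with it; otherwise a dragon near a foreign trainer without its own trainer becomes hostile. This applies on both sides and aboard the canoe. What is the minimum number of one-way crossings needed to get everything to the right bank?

9

Counting alone: each trip to the right bank takes at most 3 across and each return brings at least 1 back, so after t trips out (and t−1 returns) at most 3t − (t−1) of the 8 are across; that first reaches 8 at t = 4, so at least 7 crossings are needed.
The safety rule pushes this higher. Following every safe sequence of crossings, the most of the 8 that can be at the right bank as the canoe arrives there on crossing 7 is 7 — never all 8.
So no plan with fewer than 9 crossings exists, and this one achieves 9:
1. dragon B and trainer B cross → the right bank.
2. trainer B crosses ← the left bank.
3. dragon C, trainer B, and trainer C cross → the right bank.
4. dragon B and trainer B cross ← the left bank.
5. trainer A, trainer B, and trainer D cross → the right bank.
6. dragon C crosses ← the left bank.
7. dragon B and dragon C cross → the right bank.
8. dragon B crosses ← the left bank.
9. dragon A, dragon B, and dragon D cross → the right bank.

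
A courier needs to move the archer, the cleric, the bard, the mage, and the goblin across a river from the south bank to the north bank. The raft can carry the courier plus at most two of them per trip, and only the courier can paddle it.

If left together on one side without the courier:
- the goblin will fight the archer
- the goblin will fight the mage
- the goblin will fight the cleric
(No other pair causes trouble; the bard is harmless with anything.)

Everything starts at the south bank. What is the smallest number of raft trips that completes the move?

5

Counting alone: the courier can take at most 2 across per trip to the north bank, so moving all 5 needs at least 3 loaded trips out, with a return between consecutive ones — at least 5 crossings.
The plan below uses exactly 5 crossings, so it is optimal:
1. Courier goes to the north bank with the archer and the goblin.
2. Courier goes back to the south bank with the goblin.
3. Courier goes to the north bank with the cleric and the mage.
4. Courier goes back to the south bank alone.
5. Courier goes to the north bank with the bard and the goblin.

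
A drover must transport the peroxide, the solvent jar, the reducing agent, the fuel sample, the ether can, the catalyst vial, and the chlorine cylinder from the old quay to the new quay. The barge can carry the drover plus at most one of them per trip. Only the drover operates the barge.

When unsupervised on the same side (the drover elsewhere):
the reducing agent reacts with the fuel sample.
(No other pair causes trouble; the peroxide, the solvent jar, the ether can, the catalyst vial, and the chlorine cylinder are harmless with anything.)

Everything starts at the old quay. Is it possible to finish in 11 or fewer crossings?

Counting alone: the drover can take at most 1 across per trip to the new quay, so moving all 7 needs at least 7 loaded trips out, with a return between consecutive ones — at least 13 crossings.
Since 11 < 13, 11 crossings cannot be enough. (The shortest complete plan in fact takes 13:)
1. Drover goes to the new quay with the reducing agent.
2. Drover goes back to the old quay alone.
3. Drover goes to the new quay with the peroxide.
4. Drover goes back to the old quay alone.
5. Drover goes to the new quay with the solvent jar.
6. Drover goes back to the old quay alone.
7. Drover goes to the new quay with the ether can.
8. Drover goes back to the old quay alone.
9. Drover goes to the new quay with the catalyst vial.
10. Drover goes back to the old quay alone.
11. Drover goes to the new quay with the chlorine cylinder.
12. Drover goes back to the old quay alone.
13. Drover goes to the new quay with the fuel sample.

No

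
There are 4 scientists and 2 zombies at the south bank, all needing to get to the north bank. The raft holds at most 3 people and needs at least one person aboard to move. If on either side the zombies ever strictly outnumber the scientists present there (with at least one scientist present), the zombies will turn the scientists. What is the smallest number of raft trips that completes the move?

5

Counting alone: each trip to the north bank takes at most 3 across and each return brings at least 1 back, so after t trips out (and t−1 returns) at most 3t − (t−1) of the 6 are across; that first reaches 6 at t = 3, so at least 5 crossings are needed.
The plan below uses exactly 5 crossings, so it is optimal:
1. 2 zombies → the north bank.  (the south bank: 4S 0Z; the north bank: 0S 2Z)
2. 1 zombie ← the south bank.  (the south bank: 4S 1Z; the north bank: 0S 1Z)
3. 2 scientists and 1 zombie → the north bank.  (the south bank: 2S 0Z; the north bank: 2S 2Z)
4. 1 zombie ← the south bank.  (the south bank: 2S 1Z; the north bank: 2S 1Z)
5. 2 scientists and 1 zombie → the north bank.  (the south bank: 0S 0Z; the north bank: 4S 2Z)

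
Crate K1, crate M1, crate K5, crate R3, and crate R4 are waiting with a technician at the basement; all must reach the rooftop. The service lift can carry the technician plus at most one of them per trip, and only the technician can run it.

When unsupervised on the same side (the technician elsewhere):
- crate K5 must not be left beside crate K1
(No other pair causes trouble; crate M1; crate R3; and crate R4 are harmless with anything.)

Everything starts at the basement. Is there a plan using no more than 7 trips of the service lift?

No

Counting alone: the technician can take at most 1 across per trip to the rooftop, so moving all 5 needs at least 5 loaded trips out, with a return between consecutive ones — at least 9 crossings.
Since 7 < 9, 7 crossings cannot be enough. (The shortest complete plan in fact takes 9:)
1. Technician goes to the rooftop with crate K1.  [the basement: crate K5, crate M1, crate R3, crate R4 | the rooftop: crate K1]
2. Technician goes back to the basement alone.  [the basement: crate K5, crate M1, crate R3, crate R4 | the rooftop: crate K1]
3. Technician goes to the rooftop with crate M1.  [the basement: crate K5, crate R3, crate R4 | the rooftop: crate K1, crate M1]
4. Technician goes back to the basement alone.  [the basement: crate K5, crate R3, crate R4 | the rooftop: crate K1, crate M1]
5. Technician goes to the rooftop with crate R3.  [the basement: crate K5, crate R4 | the rooftop: crate K1, crate M1, crate R3]
6. Technician goes back to the basement alone.  [the basement: crate K5, crate R4 | the rooftop: crate K1, crate M1, crate R3]
7. Technician goes to the rooftop with crate R4.  [the basement: crate K5 | the rooftop: crate K1, crate M1, crate R3, crate R4]
8. Technician goes back to the basement alone.  [the basement: crate K5 | the rooftop: crate K1, crate M1, crate R3, crate R4]
9. Technician goes to the rooftop with crate K5.  [the basement: — | the rooftop: crate K1, crate K5, crate M1, crate R3, crate R4]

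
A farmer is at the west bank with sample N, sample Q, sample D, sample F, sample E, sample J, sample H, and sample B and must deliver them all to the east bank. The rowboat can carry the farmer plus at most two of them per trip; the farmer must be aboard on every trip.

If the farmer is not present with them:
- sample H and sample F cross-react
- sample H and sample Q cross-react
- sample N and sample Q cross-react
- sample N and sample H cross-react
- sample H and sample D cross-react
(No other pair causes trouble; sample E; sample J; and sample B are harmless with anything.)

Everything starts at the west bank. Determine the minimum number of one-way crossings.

Counting alone: the farmer can take at most 2 across per trip to the east bank, so moving all 8 needs at least 4 loaded trips out, with a return between consecutive ones — at least 7 crossings.
The safety rule pushes this higher. Following every safe sequence of crossings, the most of the 8 that can be at the east bank as the rowboat arrives there on crossings 7, 9, 11 is 5, 6, 7 respectively — never all 8.
So no plan with fewer than 13 crossings exists, and this one achieves 13:
1. Farmer goes to the east bank with sample H and sample N.
2. Farmer goes back to the west bank with sample N.
3. Farmer goes to the east bank with sample D and sample N.
4. Farmer goes back to the west bank with sample H.
5. Farmer goes to the east bank with sample F and sample Q.
6. Farmer goes back to the west bank with sample N.
7. Farmer goes to the east bank with sample E and sample N.
8. Farmer goes back to the west bank with sample N.
9. Farmer goes to the east bank with sample J and sample N.
10. Farmer goes back to the west bank with sample N.
11. Farmer goes to the east bank with sample B and sample N.
12. Farmer goes back to the west bank with sample N.
13. Farmer goes to the east bank with sample H and sample N.

13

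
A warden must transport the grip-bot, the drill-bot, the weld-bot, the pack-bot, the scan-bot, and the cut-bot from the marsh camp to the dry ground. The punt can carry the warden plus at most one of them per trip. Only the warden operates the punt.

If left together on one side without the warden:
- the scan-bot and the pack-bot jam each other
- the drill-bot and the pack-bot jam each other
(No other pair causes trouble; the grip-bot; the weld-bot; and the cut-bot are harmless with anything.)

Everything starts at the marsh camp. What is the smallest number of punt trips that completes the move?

Counting alone: the warden can take at most 1 across per trip to the dry ground, so moving all 6 needs at least 6 loaded trips out, with a return between consecutive ones — at least 11 crossings.
The safety rule pushes this higher. Following every safe sequence of crossings, the most of the 6 that can be at the dry ground as the punt arrives there on crossing 11 is 5 — never all 6.
So no plan with fewer than 13 crossings exists, and this one achieves 13:
1. Warden goes to the dry ground with the pack-bot.  [the marsh camp: the cut-bot, the drill-bot, the grip-bot, the scan-bot, the weld-bot | the dry ground: the pack-bot]
2. Warden goes back to the marsh camp alone.  [the marsh camp: the cut-bot, the drill-bot, the grip-bot, the scan-bot, the weld-bot | the dry ground: the pack-bot]
3. Warden goes to the dry ground with the grip-bot.  [the marsh camp: the cut-bot, the drill-bot, the scan-bot, the weld-bot | the dry ground: the grip-bot, the pack-bot]
4. Warden goes back to the marsh camp alone.  [the marsh camp: the cut-bot, the drill-bot, the scan-bot, the weld-bot | the dry ground: the grip-bot, the pack-bot]
5. Warden goes to the dry ground with the drill-bot.  [the marsh camp: the cut-bot, the scan-bot, the weld-bot | the dry ground: the drill-bot, the grip-bot, the pack-bot]
6. Warden goes back to the marsh camp with the pack-bot.  [the marsh camp: the cut-bot, the pack-bot, the scan-bot, the weld-bot | the dry ground: the drill-bot, the grip-bot]
7. Warden goes to the dry ground with the scan-bot.  [the marsh camp: the cut-bot, the pack-bot, the weld-bot | the dry ground: the drill-bot, the grip-bot, the scan-bot]
8. Warden goes back to the marsh camp alone.  [the marsh camp: the cut-bot, the pack-bot, the weld-bot | the dry ground: the drill-bot, the grip-bot, the scan-bot]
9. Warden goes to the dry ground with the weld-bot.  [the marsh camp: the cut-bot, the pack-bot | the dry ground: the drill-bot, the grip-bot, the scan-bot, the weld-bot]
10. Warden goes back to the marsh camp alone.  [the marsh camp: the cut-bot, the pack-bot | the dry ground: the drill-bot, the grip-bot, the scan-bot, the weld-bot]
11. Warden goes to the dry ground with the cut-bot.  [the marsh camp: the pack-bot | the dry ground: the cut-bot, the drill-bot, the grip-bot, the scan-bot, the weld-bot]
12. Warden goes back to the marsh camp alone.  [the marsh camp: the pack-bot | the dry ground: the cut-bot, the drill-bot, the grip-bot, the scan-bot, the weld-bot]
13. Warden goes to the dry ground with the pack-bot.  [the marsh camp: — | the dry ground: the cut-bot, the drill-bot, the grip-bot, the pack-bot, the scan-bot, the weld-bot]

13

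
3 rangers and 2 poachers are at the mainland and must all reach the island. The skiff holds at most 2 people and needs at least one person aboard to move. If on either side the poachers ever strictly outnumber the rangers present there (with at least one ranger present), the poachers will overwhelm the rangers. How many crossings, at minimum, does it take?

Counting alone: each trip to the island takes at most 2 across and each return brings at least 1 back, so after t trips out (and t−1 returns) at most 2t − (t−1) of the 5 are across; that first reaches 5 at t = 4, so at least 7 crossings are needed.
The plan below uses exactly 7 crossings, so it is optimal:
1. 2 poachers → the island.  (the mainland: 3R 0P; the island: 0R 2P)
2. 1 poacher ← the mainland.  (the mainland: 3R 1P; the island: 0R 1P)
3. 2 rangers → the island.  (the mainland: 1R 1P; the island: 2R 1P)
4. 1 ranger ← the mainland.  (the mainland: 2R 1P; the island: 1R 1P)
5. 1 ranger and 1 poacher → the island.  (the mainland: 1R 0P; the island: 2R 2P)
6. 1 poacher ← the mainland.  (the mainland: 1R 1P; the island: 2R 1P)
7. 1 ranger and 1 poacher → the island.  (the mainland: 0R 0P; the island: 3R 2P)

7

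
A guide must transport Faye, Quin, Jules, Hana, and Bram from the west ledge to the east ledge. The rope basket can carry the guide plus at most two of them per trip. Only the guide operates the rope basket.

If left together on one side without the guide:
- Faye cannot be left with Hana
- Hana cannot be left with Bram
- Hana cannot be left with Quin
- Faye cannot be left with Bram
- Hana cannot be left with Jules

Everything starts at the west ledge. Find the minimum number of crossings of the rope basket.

7

Counting alone: the guide can take at most 2 across per trip to the east ledge, so moving all 5 needs at least 3 loaded trips out, with a return between consecutive ones — at least 5 crossings.
The safety rule pushes this higher. Following every safe sequence of crossings, the most of the 5 that can be at the east ledge as the rope basket arrives there on crossing 5 is 4 — never all 5.
So no plan with fewer than 7 crossings exists, and this one achieves 7:
1. Guide goes to the east ledge with Faye and Hana.  [the west ledge: Bram, Jules, Quin | the east ledge: Faye, Hana]
2. Guide goes back to the west ledge with Faye.  [the west ledge: Bram, Faye, Jules, Quin | the east ledge: Hana]
3. Guide goes to the east ledge with Faye and Quin.  [the west ledge: Bram, Jules | the east ledge: Faye, Hana, Quin]
4. Guide goes back to the west ledge with Hana.  [the west ledge: Bram, Hana, Jules | the east ledge: Faye, Quin]
5. Guide goes to the east ledge with Hana and Jules.  [the west ledge: Bram | the east ledge: Faye, Hana, Jules, Quin]
6. Guide goes back to the west ledge with Hana.  [the west ledge: Bram, Hana | the east ledge: Faye, Jules, Quin]
7. Guide goes to the east ledge with Bram and Hana.  [the west ledge: — | the east ledge: Bram, Faye, Hana, Jules, Quin]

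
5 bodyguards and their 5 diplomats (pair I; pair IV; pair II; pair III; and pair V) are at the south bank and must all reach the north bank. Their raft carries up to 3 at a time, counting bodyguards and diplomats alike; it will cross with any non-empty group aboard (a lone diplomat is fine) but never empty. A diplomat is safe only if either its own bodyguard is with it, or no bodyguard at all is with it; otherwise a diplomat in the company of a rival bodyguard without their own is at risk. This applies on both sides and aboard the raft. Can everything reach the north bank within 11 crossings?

Yes — this plan uses 11 crossings (≤ 11):
1. bodyguard I and diplomat I cross → the north bank.
2. bodyguard I crosses ← the south bank.
3. diplomat II, diplomat III, and diplomat IV cross → the north bank.
4. diplomat I crosses ← the south bank.
5. bodyguard II, bodyguard III, and bodyguard IV cross → the north bank.
6. bodyguard IV and diplomat IV cross ← the south bank.
7. bodyguard I, bodyguard IV, and bodyguard V cross → the north bank.
8. diplomat II crosses ← the south bank.
9. diplomat I and diplomat IV cross → the north bank.
10. diplomat I crosses ← the south bank.
11. diplomat I, diplomat II, and diplomat V cross → the north bank.

Yes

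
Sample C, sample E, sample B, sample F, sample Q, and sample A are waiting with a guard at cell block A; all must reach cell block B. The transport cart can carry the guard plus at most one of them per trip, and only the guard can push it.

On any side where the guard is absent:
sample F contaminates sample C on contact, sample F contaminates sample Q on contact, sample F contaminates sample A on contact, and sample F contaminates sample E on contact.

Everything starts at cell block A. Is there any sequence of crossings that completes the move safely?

Following every safe sequence of crossings from the start, the most of the 6 that can be at cell block B as the transport cart arrives there on crossings 1, 3, 5 is 1, 2, 3 respectively; the best ever achieved is 3 of 6.
From crossing 7 on, no configuration arises that was not already reachable earlier: only 22 distinct safe configurations (who is on which side, and where the transport cart is) can ever be reached, none of them has everyone across, and every continuation just revisits them. So no valid plan exists.

No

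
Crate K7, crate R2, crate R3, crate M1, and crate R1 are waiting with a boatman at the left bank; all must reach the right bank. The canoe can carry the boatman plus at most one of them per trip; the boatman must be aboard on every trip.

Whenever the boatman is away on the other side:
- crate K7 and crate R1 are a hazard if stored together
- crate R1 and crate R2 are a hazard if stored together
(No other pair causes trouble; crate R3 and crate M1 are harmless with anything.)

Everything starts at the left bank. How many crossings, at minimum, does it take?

11

Counting alone: the boatman can take at most 1 across per trip to the right bank, so moving all 5 needs at least 5 loaded trips out, with a return between consecutive ones — at least 9 crossings.
The safety rule pushes this higher. Following every safe sequence of crossings, the most of the 5 that can be at the right bank as the canoe arrives there on crossing 9 is 4 — never all 5.
So no plan with fewer than 11 crossings exists, and this one achieves 11:
1. Boatman goes to the right bank with crate R1.  [the left bank: crate K7, crate M1, crate R2, crate R3 | the right bank: crate R1]
2. Boatman goes back to the left bank alone.  [the left bank: crate K7, crate M1, crate R2, crate R3 | the right bank: crate R1]
3. Boatman goes to the right bank with crate K7.  [the left bank: crate M1, crate R2, crate R3 | the right bank: crate K7, crate R1]
4. Boatman goes back to the left bank with crate R1.  [the left bank: crate M1, crate R1, crate R2, crate R3 | the right bank: crate K7]
5. Boatman goes to the right bank with crate R2.  [the left bank: crate M1, crate R1, crate R3 | the right bank: crate K7, crate R2]
6. Boatman goes back to the left bank alone.  [the left bank: crate M1, crate R1, crate R3 | the right bank: crate K7, crate R2]
7. Boatman goes to the right bank with crate R3.  [the left bank: crate M1, crate R1 | the right bank: crate K7, crate R2, crate R3]
8. Boatman goes back to the left bank alone.  [the left bank: crate M1, crate R1 | the right bank: crate K7, crate R2, crate R3]
9. Boatman goes to the right bank with crate M1.  [the left bank: crate R1 | the right bank: crate K7, crate M1, crate R2, crate R3]
10. Boatman goes back to the left bank alone.  [the left bank: crate R1 | the right bank: crate K7, crate M1, crate R2, crate R3]
11. Boatman goes to the right bank with crate R1.  [the left bank: — | the right bank: crate K7, crate M1, crate R1, crate R2, crate R3]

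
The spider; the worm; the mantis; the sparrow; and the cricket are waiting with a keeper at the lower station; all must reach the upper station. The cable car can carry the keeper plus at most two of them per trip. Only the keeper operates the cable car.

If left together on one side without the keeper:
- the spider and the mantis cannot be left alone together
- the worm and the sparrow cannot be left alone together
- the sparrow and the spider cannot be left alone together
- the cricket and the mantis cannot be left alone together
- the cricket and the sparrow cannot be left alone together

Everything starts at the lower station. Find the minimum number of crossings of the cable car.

Counting alone: the keeper can take at most 2 across per trip to the upper station, so moving all 5 needs at least 3 loaded trips out, with a return between consecutive ones — at least 5 crossings.
The safety rule pushes this higher. Following every safe sequence of crossings, the most of the 5 that can be at the upper station as the cable car arrives there on crossing 5 is 4 — never all 5.
So no plan with fewer than 7 crossings exists, and this one achieves 7:
1. Keeper goes to the upper station with the mantis and the sparrow.  [the lower station: the cricket, the spider, the worm | the upper station: the mantis, the sparrow]
2. Keeper goes back to the lower station alone.  [the lower station: the cricket, the spider, the worm | the upper station: the mantis, the sparrow]
3. Keeper goes to the upper station with the spider.  [the lower station: the cricket, the worm | the upper station: the mantis, the sparrow, the spider]
4. Keeper goes back to the lower station with the mantis and the sparrow.  [the lower station: the cricket, the mantis, the sparrow, the worm | the upper station: the spider]
5. Keeper goes to the upper station with the cricket and the worm.  [the lower station: the mantis, the sparrow | the upper station: the cricket, the spider, the worm]
6. Keeper goes back to the lower station alone.  [the lower station: the mantis, the sparrow | the upper station: the cricket, the spider, the worm]
7. Keeper goes to the upper station with the mantis and the sparrow.  [the lower station: — | the upper station: the cricket, the mantis, the sparrow, the spider, the worm]

7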